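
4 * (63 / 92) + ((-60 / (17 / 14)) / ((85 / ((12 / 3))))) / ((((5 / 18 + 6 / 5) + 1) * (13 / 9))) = 2.09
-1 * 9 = -9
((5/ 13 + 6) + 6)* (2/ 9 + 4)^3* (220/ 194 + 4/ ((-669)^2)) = 434935652714416/ 411428952909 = 1057.13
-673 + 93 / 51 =-11410 / 17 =-671.18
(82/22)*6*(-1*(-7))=1722/11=156.55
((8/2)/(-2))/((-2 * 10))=1/10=0.10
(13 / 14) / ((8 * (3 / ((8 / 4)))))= 13 / 168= 0.08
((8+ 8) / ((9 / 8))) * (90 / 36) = 320 / 9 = 35.56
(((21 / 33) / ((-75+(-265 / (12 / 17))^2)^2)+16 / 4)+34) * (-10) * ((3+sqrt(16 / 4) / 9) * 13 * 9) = -9975188559682971316 / 69629963420875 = -143260.00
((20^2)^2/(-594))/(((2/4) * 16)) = -33.67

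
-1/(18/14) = -7/9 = -0.78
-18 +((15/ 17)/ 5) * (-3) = -315/ 17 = -18.53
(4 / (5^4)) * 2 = 8 / 625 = 0.01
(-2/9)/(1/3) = -2/3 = -0.67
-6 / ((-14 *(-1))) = -3 / 7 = -0.43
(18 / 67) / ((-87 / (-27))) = 162 / 1943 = 0.08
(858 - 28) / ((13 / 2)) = 1660 / 13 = 127.69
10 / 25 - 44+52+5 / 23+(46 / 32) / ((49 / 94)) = 512787 / 45080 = 11.38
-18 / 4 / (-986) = 9 / 1972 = 0.00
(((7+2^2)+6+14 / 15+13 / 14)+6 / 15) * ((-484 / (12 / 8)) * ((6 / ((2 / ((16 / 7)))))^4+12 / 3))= -2082302639120 / 151263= -13766106.97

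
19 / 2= 9.50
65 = 65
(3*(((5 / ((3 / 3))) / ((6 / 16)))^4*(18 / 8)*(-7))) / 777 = -640000 / 333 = -1921.92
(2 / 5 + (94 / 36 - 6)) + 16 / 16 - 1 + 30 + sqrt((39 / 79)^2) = 195559 / 7110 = 27.50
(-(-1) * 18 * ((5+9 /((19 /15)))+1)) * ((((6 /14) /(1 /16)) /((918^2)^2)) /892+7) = 53674562624913551 /32505153626358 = 1651.26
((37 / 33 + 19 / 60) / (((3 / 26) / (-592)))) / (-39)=280904 / 1485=189.16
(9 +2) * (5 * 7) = 385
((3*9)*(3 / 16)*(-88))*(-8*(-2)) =-7128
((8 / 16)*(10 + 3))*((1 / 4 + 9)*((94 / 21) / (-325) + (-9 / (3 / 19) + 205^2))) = 5298982861 / 2100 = 2523325.17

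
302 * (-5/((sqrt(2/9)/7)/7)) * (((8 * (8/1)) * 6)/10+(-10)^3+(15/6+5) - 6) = 213113397 * sqrt(2)/2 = 150693928.18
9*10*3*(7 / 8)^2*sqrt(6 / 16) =6615*sqrt(6) / 128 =126.59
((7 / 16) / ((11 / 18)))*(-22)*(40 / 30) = -21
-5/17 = -0.29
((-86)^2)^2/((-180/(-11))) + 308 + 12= 150441644/45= 3343147.64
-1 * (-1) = 1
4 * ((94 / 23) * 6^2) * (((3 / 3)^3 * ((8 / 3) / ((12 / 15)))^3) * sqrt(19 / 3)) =1504000 * sqrt(57) / 207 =54854.84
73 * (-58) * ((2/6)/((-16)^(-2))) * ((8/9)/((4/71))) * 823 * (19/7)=-2406758972416/189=-12734174457.23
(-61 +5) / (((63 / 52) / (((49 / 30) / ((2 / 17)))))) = -86632 / 135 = -641.72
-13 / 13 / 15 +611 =610.93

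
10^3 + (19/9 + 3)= 9046/9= 1005.11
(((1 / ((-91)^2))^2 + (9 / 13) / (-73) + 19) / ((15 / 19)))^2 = 578.63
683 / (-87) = -683 / 87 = -7.85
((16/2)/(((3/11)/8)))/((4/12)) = 704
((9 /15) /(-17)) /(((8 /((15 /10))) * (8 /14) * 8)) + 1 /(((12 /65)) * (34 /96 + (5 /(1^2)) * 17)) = 650417 /10488320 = 0.06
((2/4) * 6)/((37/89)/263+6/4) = 2.00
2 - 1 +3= 4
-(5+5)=-10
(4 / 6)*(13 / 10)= 13 / 15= 0.87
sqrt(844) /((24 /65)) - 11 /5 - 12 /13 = -203 /65 +65 * sqrt(211) /12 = 75.56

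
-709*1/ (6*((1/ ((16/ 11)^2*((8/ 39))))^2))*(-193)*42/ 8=502193979392/ 22268961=22551.30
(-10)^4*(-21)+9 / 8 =-1679991 / 8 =-209998.88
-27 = -27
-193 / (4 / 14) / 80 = -1351 / 160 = -8.44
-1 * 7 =-7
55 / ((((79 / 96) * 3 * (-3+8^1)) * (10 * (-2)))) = -88 / 395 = -0.22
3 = 3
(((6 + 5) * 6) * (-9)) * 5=-2970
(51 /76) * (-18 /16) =-0.75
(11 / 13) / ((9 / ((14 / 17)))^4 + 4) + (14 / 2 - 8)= -7125331709 / 7125754285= -1.00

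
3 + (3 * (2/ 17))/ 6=52/ 17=3.06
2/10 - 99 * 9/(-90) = 101/10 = 10.10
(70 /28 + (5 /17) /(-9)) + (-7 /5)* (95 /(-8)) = 23369 /1224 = 19.09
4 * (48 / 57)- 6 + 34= 596 / 19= 31.37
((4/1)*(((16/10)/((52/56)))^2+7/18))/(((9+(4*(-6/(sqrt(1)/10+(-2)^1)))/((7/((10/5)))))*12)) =0.09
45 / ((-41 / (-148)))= 6660 / 41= 162.44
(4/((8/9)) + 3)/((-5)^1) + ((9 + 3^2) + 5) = 43/2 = 21.50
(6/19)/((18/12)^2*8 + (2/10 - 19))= -15/38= -0.39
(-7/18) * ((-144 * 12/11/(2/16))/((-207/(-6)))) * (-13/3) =-46592/759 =-61.39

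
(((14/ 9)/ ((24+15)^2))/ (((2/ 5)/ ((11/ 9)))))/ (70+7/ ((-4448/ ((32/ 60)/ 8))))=1223200/ 27399861333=0.00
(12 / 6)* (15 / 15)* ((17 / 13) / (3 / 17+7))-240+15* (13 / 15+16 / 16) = -167827 / 793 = -211.64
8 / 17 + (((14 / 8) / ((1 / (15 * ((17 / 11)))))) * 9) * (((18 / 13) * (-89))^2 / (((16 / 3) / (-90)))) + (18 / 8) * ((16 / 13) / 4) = -23655299255167 / 252824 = -93564294.75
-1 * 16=-16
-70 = -70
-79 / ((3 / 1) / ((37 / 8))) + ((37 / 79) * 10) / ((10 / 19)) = -214045 / 1896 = -112.89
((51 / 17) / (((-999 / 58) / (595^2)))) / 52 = -10266725 / 8658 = -1185.81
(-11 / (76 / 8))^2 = 484 / 361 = 1.34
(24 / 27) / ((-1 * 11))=-8 / 99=-0.08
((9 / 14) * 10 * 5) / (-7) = -225 / 49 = -4.59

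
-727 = -727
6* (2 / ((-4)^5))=-3 / 256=-0.01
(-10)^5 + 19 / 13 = -1299981 / 13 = -99998.54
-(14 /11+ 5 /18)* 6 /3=-307 /99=-3.10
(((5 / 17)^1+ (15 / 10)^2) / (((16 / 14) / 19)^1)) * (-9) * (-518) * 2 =53633979 / 136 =394367.49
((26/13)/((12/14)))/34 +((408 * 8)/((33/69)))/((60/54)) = 6142.32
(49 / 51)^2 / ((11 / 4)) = 9604 / 28611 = 0.34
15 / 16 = 0.94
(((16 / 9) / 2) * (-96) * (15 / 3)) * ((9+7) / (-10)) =2048 / 3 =682.67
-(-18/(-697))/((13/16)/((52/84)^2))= -416/34153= -0.01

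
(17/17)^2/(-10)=-1/10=-0.10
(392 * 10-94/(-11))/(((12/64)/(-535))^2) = 3166445350400/99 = 31984296468.69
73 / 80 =0.91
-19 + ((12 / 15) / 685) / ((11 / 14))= -715769 / 37675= -19.00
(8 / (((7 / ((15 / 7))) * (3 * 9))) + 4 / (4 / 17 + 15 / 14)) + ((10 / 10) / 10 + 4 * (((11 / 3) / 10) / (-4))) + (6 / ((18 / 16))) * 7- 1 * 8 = 22093972 / 685755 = 32.22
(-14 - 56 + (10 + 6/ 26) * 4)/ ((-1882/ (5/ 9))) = 0.01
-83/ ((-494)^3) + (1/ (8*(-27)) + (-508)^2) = 419992980607885/ 1627476084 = 258064.00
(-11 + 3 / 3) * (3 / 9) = -10 / 3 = -3.33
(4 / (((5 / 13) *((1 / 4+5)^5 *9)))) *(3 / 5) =53248 / 306307575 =0.00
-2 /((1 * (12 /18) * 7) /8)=-24 /7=-3.43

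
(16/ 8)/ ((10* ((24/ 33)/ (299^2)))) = 983411/ 40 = 24585.28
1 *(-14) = -14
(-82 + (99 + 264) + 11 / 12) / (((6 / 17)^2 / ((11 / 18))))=10754557 / 7776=1383.04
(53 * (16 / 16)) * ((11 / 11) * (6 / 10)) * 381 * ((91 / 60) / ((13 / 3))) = 424053 / 100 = 4240.53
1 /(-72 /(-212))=53 /18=2.94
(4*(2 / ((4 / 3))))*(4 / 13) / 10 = 12 / 65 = 0.18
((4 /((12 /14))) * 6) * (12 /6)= 56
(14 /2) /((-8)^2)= 7 /64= 0.11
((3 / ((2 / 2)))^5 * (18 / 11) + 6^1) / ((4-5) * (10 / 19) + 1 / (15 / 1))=-1265400 / 1441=-878.14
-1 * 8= -8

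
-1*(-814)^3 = 539353144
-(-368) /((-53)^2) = 368 /2809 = 0.13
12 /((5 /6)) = 14.40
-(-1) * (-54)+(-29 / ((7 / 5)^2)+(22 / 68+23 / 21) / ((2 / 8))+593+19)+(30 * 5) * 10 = 5120149 / 2499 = 2048.88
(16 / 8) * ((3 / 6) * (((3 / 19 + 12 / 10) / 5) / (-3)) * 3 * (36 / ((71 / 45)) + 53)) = -694407 / 33725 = -20.59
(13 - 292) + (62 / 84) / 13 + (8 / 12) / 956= -6066721 / 21749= -278.94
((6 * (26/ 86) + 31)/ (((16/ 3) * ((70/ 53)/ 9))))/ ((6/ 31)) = 20864457/ 96320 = 216.62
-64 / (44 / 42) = -672 / 11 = -61.09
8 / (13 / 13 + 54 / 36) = 16 / 5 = 3.20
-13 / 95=-0.14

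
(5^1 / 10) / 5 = 1 / 10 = 0.10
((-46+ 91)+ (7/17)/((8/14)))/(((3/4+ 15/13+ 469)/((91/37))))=3677947/15402323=0.24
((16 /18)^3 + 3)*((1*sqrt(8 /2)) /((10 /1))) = 0.74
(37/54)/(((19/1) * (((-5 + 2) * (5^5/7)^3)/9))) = -12691/10437011718750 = -0.00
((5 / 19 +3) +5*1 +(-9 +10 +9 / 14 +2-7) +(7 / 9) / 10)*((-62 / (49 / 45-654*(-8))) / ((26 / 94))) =-86918792 / 407160481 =-0.21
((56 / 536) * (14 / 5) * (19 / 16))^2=866761 / 7182400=0.12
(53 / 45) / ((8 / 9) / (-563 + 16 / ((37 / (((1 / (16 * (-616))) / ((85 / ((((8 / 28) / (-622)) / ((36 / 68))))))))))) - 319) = -66625064656867 / 18045425221209045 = -0.00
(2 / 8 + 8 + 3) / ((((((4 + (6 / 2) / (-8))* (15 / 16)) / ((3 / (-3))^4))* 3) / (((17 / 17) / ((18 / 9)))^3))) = 4 / 29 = 0.14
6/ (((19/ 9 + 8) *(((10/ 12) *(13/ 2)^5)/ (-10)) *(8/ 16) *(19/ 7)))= -41472/ 91709371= -0.00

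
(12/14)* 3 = 18/7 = 2.57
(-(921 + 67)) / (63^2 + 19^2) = -494 / 2165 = -0.23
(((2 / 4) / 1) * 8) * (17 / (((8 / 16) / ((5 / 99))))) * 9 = 680 / 11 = 61.82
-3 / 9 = -1 / 3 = -0.33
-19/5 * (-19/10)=361/50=7.22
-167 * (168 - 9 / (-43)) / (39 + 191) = -1207911 / 9890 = -122.13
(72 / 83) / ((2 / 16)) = 576 / 83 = 6.94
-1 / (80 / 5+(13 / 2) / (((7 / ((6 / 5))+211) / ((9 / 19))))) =-24719 / 395855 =-0.06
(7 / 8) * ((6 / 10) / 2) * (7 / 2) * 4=147 / 40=3.68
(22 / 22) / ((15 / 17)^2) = 289 / 225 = 1.28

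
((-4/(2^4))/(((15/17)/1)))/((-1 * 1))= 17/60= 0.28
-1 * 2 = -2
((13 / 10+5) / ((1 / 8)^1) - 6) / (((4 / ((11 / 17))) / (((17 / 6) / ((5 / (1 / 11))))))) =37 / 100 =0.37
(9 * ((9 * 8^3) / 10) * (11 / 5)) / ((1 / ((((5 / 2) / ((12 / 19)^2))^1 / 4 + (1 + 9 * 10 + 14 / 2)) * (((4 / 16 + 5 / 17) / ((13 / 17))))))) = 420149763 / 650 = 646384.25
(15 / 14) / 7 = 15 / 98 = 0.15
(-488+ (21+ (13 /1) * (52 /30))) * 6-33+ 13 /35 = -2699.43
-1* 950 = -950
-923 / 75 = -12.31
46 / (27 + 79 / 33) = 759 / 485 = 1.56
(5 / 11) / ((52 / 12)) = 15 / 143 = 0.10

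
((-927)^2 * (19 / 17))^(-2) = 289 / 266579125217001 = 0.00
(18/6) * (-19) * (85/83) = -4845/83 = -58.37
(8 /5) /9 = 8 /45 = 0.18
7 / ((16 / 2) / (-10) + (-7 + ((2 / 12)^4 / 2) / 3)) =-272160 / 303259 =-0.90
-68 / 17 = -4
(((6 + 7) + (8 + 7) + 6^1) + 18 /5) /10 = 94 /25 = 3.76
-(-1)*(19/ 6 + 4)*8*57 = 3268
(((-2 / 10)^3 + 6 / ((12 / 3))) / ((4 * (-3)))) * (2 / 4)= -373 / 6000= -0.06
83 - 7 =76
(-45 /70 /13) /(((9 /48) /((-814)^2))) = -174750.59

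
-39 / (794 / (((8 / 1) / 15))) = -52 / 1985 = -0.03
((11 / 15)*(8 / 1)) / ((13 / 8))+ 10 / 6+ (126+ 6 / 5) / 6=1721 / 65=26.48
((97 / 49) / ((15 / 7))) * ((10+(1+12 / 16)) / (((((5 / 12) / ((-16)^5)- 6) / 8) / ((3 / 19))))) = -114730991616 / 50205822205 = -2.29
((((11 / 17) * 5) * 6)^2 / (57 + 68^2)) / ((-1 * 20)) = -5445 / 1352809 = -0.00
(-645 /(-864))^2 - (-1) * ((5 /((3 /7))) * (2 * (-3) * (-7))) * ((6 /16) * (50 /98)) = 7822225 /82944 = 94.31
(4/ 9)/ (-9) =-4/ 81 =-0.05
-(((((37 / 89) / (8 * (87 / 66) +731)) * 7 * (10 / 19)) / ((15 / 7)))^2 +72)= -123288665376114508 / 1712342552572521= -72.00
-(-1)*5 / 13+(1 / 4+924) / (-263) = -42801 / 13676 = -3.13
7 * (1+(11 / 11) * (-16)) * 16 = -1680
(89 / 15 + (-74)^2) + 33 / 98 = 8058937 / 1470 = 5482.27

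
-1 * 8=-8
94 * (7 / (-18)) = -329 / 9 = -36.56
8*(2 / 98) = 0.16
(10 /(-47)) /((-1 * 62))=0.00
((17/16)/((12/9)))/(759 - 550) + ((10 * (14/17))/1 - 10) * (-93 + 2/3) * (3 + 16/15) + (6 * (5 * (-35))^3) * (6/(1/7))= -1350561837.37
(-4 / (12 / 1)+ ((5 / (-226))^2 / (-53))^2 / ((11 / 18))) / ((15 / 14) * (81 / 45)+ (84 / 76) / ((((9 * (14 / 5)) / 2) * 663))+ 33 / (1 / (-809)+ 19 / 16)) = -54571158709256544429165 / 4870006749032103880907948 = -0.01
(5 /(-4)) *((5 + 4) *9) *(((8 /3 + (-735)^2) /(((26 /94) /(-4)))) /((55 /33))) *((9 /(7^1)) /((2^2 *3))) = 18509820543 /364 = 50851155.34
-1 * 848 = -848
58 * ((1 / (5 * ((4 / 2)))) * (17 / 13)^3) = 142477 / 10985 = 12.97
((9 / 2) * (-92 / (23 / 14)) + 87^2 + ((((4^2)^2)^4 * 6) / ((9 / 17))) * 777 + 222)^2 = 1430464501895310365119693225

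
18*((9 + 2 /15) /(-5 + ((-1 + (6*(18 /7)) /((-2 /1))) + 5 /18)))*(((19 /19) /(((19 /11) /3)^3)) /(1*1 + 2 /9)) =-3045327516 /58061435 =-52.45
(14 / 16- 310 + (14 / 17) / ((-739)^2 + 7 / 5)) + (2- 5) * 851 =-265721997457 / 92840808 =-2862.12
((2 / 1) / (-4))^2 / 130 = 1 / 520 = 0.00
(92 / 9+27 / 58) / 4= 5579 / 2088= 2.67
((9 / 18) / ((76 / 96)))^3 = 1728 / 6859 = 0.25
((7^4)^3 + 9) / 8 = 6920643605 / 4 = 1730160901.25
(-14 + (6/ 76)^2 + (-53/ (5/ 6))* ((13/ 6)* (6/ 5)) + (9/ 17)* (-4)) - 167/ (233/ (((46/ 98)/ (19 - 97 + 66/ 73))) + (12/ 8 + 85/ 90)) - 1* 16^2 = -77623341419413461/ 177438143880100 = -437.47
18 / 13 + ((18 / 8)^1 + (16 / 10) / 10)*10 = 3313 / 130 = 25.48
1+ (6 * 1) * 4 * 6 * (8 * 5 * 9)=51841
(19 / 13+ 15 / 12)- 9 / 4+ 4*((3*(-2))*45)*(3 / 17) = -42018 / 221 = -190.13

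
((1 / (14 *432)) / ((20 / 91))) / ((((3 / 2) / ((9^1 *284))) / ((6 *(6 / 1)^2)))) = 2769 / 10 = 276.90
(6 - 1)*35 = 175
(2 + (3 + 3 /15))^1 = 26 /5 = 5.20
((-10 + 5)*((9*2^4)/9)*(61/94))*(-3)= 155.74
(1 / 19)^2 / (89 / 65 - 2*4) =-65 / 155591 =-0.00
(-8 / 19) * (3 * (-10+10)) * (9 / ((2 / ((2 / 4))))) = 0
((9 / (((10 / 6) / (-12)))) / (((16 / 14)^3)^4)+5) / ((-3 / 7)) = 4841532735767 / 257698037760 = 18.79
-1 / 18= -0.06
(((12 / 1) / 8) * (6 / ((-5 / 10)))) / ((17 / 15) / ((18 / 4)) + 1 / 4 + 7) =-9720 / 4051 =-2.40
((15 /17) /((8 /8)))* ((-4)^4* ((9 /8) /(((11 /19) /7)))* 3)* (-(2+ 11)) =-22407840 /187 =-119828.02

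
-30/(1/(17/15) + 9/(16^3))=-696320/20531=-33.92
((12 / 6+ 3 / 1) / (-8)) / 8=-5 / 64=-0.08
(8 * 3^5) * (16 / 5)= 31104 / 5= 6220.80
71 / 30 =2.37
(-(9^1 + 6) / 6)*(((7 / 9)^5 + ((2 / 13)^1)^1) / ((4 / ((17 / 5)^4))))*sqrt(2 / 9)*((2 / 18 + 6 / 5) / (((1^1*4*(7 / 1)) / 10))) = -1658622742271*sqrt(2) / 290166786000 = -8.08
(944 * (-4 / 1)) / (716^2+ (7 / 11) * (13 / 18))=-747648 / 101505979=-0.01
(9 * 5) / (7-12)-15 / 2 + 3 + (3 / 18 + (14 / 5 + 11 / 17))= -2521 / 255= -9.89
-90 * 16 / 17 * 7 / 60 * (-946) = 158928 / 17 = 9348.71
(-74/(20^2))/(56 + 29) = -37/17000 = -0.00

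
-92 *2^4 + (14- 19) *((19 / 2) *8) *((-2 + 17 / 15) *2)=-2440 / 3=-813.33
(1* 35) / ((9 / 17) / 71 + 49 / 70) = 422450 / 8539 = 49.47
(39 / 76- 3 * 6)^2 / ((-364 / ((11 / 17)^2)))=-213715161 / 607612096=-0.35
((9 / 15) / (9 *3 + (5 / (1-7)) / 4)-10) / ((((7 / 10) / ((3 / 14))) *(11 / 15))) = -4.17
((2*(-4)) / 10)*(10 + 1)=-44 / 5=-8.80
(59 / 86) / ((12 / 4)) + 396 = 102227 / 258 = 396.23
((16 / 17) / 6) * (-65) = -520 / 51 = -10.20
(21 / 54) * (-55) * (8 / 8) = -385 / 18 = -21.39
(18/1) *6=108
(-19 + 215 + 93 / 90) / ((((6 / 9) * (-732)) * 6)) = -5911 / 87840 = -0.07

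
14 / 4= 7 / 2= 3.50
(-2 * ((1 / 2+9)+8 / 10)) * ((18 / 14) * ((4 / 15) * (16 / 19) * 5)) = -19776 / 665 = -29.74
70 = 70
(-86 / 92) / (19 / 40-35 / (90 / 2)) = 7740 / 2507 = 3.09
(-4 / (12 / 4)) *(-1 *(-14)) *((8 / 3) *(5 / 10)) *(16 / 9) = -3584 / 81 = -44.25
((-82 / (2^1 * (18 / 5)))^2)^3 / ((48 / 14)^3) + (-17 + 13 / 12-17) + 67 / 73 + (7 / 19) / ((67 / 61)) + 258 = 2375637882793093136479 / 43693820431663104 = 54370.11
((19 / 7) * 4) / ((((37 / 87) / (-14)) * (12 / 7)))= -7714 / 37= -208.49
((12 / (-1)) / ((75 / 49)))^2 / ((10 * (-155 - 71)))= -9604 / 353125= -0.03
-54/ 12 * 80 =-360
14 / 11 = 1.27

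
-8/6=-4/3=-1.33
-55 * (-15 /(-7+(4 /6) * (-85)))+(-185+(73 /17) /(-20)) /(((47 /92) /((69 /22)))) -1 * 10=-19473584491 /16786990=-1160.04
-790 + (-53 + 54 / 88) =-37065 / 44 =-842.39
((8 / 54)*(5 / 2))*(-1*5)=-50 / 27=-1.85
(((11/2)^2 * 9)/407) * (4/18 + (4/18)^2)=121/666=0.18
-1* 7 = -7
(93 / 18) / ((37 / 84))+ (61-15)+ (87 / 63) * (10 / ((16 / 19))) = 460783 / 6216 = 74.13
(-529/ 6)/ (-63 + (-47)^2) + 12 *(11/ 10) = 847171/ 64380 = 13.16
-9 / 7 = -1.29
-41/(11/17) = -697/11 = -63.36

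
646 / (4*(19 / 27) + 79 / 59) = 1029078 / 6617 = 155.52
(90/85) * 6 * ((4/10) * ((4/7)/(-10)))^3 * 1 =-6912/91109375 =-0.00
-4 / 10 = -2 / 5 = -0.40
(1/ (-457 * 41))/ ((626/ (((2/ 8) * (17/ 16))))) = -17/ 750679168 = -0.00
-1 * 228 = -228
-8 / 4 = -2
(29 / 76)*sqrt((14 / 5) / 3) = 29*sqrt(210) / 1140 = 0.37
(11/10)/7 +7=501/70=7.16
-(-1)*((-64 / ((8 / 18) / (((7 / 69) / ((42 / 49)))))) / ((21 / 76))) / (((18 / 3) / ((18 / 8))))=-532 / 23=-23.13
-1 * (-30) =30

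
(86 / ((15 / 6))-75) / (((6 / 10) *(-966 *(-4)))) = -29 / 1656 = -0.02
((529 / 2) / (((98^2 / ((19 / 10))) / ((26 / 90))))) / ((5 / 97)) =12674311 / 43218000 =0.29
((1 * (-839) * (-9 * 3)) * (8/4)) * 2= 90612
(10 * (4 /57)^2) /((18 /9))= 80 /3249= 0.02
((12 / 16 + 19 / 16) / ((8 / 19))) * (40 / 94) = 2945 / 1504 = 1.96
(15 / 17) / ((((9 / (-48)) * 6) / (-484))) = 19360 / 51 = 379.61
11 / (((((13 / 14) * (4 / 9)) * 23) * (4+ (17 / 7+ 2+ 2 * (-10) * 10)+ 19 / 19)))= -4851 / 797732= -0.01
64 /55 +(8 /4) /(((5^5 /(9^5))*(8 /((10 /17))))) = 921539 /233750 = 3.94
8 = 8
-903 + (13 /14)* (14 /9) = -8114 /9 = -901.56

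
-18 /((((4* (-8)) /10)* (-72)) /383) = -1915 /64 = -29.92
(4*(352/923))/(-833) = -1408/768859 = -0.00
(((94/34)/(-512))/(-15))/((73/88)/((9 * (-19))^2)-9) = -5039199/125983866560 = -0.00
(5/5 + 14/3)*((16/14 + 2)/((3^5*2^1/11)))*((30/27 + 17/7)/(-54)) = -458711/17360406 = -0.03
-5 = -5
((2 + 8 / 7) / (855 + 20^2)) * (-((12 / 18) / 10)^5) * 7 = -22 / 953015625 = -0.00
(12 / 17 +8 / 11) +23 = 24.43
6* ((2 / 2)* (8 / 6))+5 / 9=77 / 9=8.56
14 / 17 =0.82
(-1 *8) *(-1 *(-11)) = -88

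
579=579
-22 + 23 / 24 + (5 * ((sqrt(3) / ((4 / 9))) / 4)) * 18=-505 / 24 + 405 * sqrt(3) / 8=66.64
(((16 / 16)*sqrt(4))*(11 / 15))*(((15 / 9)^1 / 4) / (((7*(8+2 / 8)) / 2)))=4 / 189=0.02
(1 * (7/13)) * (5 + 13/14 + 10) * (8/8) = 223/26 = 8.58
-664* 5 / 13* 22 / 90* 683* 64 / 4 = -79818112 / 117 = -682206.09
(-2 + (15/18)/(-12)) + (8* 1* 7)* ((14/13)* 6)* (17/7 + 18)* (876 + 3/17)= 7927473947/1224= 6476694.40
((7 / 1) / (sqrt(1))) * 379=2653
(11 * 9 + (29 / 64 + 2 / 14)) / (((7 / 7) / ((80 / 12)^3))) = 1859125 / 63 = 29509.92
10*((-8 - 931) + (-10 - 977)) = -19260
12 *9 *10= 1080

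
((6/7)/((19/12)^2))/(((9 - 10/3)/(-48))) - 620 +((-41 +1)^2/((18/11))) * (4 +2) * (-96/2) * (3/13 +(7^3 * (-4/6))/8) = 13375495451956/1675401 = 7983459.16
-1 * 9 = -9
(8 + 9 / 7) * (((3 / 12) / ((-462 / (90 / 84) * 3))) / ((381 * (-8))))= 325 / 552004992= 0.00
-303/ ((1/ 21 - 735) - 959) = 6363/ 35573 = 0.18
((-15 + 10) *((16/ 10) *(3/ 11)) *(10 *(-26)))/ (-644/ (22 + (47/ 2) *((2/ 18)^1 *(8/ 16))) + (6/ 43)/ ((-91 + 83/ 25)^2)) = -180278881669120/ 8781709628483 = -20.53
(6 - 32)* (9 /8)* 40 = -1170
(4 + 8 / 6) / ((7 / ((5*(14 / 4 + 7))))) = 40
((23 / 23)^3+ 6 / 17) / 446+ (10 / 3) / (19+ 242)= 93829 / 5936706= 0.02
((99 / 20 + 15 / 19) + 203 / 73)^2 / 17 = 55862740609 / 13081629200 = 4.27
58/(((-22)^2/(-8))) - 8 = -1084/121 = -8.96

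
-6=-6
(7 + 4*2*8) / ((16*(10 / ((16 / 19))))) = 71 / 190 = 0.37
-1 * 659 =-659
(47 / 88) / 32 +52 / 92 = 37689 / 64768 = 0.58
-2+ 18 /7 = 4 /7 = 0.57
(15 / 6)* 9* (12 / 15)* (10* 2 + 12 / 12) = 378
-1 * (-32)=32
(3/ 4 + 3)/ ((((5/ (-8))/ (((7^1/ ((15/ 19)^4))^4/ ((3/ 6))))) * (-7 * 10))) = 197870809707388121029166/ 10947347259521484375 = 18074.77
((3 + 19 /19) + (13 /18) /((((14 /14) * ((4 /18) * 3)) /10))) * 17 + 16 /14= 10639 /42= 253.31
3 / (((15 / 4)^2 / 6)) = 32 / 25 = 1.28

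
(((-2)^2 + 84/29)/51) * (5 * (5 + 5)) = 10000/1479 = 6.76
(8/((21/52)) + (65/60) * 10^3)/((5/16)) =3530.06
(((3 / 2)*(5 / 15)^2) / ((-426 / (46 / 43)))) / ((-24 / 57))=437 / 439632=0.00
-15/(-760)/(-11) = -3/1672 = -0.00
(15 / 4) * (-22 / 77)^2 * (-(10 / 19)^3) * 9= -135000 / 336091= -0.40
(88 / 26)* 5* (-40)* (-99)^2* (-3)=258746400 / 13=19903569.23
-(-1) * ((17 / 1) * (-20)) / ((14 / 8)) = -1360 / 7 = -194.29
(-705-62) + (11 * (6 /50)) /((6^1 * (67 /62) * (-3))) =-3854516 /5025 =-767.07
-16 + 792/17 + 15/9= 1645/51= 32.25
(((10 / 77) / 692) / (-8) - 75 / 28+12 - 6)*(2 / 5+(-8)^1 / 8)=-2123733 / 1065680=-1.99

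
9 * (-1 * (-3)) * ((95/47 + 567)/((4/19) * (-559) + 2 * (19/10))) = -68598360/508493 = -134.91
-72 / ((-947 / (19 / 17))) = 1368 / 16099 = 0.08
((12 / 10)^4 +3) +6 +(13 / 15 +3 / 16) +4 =483833 / 30000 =16.13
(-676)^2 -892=456084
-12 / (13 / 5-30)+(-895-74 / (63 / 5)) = -7771655 / 8631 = -900.44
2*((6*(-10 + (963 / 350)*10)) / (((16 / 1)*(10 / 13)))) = 23907 / 1400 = 17.08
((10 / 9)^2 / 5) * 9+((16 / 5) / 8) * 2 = 136 / 45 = 3.02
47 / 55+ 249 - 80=9342 / 55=169.85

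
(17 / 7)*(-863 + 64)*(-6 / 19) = 81498 / 133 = 612.77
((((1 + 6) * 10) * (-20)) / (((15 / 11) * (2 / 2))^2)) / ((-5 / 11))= 74536 / 45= 1656.36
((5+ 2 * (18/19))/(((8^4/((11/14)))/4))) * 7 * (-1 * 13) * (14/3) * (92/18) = -11.48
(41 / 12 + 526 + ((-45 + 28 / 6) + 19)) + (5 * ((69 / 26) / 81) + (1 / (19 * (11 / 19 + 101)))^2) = 508.25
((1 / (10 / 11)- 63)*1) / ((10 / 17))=-10523 / 100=-105.23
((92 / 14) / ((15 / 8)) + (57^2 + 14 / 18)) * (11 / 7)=11272624 / 2205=5112.30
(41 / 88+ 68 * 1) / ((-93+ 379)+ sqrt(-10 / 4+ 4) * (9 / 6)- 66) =120500 / 387173- 18075 * sqrt(6) / 17035612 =0.31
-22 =-22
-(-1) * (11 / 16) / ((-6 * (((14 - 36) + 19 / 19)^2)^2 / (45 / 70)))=-11 / 29042496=-0.00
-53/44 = -1.20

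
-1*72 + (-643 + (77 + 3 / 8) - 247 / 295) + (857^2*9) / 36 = 431818139 / 2360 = 182973.79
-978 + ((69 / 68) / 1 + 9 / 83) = -976.88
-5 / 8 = -0.62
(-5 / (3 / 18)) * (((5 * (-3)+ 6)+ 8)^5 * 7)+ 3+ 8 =221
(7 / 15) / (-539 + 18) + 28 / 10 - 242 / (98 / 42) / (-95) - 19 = -15704392 / 1039395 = -15.11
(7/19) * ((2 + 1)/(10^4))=21/190000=0.00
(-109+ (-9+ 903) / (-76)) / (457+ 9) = -4589 / 17708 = -0.26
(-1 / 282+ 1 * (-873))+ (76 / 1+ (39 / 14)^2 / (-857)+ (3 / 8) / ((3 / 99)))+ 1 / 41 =-1523791247191 / 1942092264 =-784.61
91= 91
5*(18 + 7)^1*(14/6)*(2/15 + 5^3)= 328475/9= 36497.22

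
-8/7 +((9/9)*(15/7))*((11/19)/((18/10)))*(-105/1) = -9777/133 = -73.51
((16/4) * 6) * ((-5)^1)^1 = -120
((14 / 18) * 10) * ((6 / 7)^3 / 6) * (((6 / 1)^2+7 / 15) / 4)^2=67.85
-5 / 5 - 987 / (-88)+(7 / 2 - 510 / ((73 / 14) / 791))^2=2806679148431913 / 468952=5985003046.01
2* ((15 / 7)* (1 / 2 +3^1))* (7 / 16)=105 / 16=6.56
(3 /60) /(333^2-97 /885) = 177 /392546672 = 0.00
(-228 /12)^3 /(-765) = 8.97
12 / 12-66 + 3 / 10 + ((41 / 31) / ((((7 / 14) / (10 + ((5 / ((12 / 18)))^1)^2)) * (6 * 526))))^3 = -2423590201243965803 / 37458989400522240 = -64.70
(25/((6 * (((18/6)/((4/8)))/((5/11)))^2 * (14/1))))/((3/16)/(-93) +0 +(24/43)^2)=35824375/6491297043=0.01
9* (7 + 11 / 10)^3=4782969 / 1000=4782.97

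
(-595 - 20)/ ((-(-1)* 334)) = -615/ 334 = -1.84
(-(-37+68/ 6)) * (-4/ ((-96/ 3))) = 77/ 24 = 3.21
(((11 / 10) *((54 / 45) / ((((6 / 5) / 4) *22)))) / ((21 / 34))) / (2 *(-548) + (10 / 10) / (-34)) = -1156 / 3912825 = -0.00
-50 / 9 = -5.56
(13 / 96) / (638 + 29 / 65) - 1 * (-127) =505956653 / 3983904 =127.00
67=67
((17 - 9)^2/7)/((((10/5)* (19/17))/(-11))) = -5984/133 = -44.99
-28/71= -0.39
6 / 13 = 0.46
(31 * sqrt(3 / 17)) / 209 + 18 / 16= 31 * sqrt(51) / 3553 + 9 / 8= 1.19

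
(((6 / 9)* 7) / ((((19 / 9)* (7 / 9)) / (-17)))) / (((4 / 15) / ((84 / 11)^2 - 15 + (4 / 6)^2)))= -36454545 / 4598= -7928.35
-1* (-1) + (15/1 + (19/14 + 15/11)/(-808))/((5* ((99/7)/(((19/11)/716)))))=69337324279/69301869120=1.00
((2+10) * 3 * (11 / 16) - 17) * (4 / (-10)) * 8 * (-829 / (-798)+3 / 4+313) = -15574493 / 1995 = -7806.76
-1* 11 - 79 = -90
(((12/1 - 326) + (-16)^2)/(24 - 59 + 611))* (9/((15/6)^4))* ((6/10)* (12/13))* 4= -2088/40625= -0.05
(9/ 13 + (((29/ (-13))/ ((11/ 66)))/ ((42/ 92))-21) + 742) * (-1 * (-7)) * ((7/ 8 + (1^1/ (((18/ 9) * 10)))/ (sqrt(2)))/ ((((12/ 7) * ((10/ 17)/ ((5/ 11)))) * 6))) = 1249619 * sqrt(2)/ 137280 + 8747333/ 27456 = 331.47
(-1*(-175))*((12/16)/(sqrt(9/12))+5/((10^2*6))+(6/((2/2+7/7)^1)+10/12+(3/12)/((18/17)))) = 175*sqrt(3)/2+12845/18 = 865.17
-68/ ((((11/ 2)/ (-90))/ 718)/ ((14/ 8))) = 15379560/ 11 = 1398141.82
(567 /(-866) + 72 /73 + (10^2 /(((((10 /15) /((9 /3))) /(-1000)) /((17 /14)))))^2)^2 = 855474881399519574518524077411813921 /9595633773124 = 89152514740150104589735.21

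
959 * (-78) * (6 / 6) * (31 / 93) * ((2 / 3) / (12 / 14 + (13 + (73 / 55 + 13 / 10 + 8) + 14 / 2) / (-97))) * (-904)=3367075391680 / 121311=27755730.24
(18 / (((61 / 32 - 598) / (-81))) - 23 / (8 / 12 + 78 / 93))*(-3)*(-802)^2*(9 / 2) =4251021586137 / 38150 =111429137.25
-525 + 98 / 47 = -24577 / 47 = -522.91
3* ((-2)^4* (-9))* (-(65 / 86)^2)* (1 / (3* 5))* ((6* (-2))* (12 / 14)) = -2190240 / 12943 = -169.22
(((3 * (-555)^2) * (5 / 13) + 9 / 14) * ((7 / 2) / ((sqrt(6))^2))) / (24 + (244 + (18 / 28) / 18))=7943817 / 10270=773.50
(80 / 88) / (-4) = -5 / 22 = -0.23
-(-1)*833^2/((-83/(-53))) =36776117/83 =443085.75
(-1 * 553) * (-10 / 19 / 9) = 5530 / 171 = 32.34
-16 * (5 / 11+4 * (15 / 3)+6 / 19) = -69456 / 209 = -332.33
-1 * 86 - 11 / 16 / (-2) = -2741 / 32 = -85.66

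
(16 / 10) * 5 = 8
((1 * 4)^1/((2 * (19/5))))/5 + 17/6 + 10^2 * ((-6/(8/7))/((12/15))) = -148955/228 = -653.31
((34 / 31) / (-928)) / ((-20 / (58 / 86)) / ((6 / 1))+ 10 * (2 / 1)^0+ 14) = -51 / 822368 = -0.00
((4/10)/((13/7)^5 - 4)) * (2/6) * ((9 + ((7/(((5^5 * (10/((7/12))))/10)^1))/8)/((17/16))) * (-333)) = -1783988477341/80767265625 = -22.09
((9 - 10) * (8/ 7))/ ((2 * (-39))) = 4/ 273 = 0.01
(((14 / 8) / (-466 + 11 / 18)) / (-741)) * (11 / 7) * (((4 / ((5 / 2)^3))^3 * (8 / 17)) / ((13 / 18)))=77856768 / 893115818359375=0.00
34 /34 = 1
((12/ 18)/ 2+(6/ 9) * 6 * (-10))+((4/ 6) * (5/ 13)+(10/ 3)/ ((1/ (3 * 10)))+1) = 61.59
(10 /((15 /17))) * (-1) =-34 /3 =-11.33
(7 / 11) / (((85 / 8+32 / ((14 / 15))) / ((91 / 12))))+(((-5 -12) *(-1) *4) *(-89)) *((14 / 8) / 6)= -292982179 / 165990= -1765.06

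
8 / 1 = 8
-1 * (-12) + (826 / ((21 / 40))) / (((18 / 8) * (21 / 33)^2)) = 2300356 / 1323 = 1738.74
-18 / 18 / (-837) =1 / 837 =0.00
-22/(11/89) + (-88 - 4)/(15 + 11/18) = -51674/281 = -183.89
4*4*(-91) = -1456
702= 702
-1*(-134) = 134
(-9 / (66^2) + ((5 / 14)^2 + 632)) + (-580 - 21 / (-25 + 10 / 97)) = 36116093 / 681835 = 52.97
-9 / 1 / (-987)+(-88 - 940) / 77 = -48283 / 3619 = -13.34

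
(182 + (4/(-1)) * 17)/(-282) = -19/47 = -0.40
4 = 4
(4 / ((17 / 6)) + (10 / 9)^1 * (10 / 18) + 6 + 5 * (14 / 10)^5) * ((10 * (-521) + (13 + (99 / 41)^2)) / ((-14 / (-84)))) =-524510524934168 / 482236875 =-1087661.59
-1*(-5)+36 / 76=104 / 19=5.47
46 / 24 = 23 / 12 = 1.92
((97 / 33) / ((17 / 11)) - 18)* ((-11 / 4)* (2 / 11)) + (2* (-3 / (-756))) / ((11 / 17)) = 94970 / 11781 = 8.06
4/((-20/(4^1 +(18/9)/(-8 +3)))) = -18/25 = -0.72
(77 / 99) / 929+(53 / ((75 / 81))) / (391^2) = 38718766 / 31955951025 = 0.00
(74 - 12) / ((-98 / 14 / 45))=-2790 / 7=-398.57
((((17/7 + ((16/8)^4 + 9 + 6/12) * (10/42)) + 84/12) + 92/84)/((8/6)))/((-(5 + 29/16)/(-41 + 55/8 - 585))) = 3452241/3052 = 1131.14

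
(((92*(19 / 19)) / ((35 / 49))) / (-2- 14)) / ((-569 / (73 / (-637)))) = -1679 / 1035580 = -0.00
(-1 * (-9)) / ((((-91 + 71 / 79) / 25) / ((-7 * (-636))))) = -11117.49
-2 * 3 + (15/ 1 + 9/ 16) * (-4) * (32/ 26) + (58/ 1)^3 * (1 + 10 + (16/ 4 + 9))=60873870/ 13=4682605.38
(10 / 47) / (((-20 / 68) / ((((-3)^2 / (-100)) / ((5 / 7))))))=1071 / 11750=0.09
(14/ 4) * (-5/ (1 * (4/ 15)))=-525/ 8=-65.62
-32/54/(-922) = 0.00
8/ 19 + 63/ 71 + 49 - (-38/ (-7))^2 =1377478/ 66101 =20.84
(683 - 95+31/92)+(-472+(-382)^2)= 13435711/92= 146040.34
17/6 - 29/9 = -7/18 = -0.39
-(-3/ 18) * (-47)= -47/ 6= -7.83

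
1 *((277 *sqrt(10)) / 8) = 277 *sqrt(10) / 8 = 109.49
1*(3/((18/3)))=1/2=0.50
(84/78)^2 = 196/169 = 1.16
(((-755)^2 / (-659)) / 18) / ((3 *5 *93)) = -114005 / 3309498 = -0.03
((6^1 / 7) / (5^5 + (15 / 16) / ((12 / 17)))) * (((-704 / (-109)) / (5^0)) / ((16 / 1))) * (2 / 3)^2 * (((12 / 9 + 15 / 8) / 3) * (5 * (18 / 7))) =61952 / 91598913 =0.00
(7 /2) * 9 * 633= 39879 /2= 19939.50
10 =10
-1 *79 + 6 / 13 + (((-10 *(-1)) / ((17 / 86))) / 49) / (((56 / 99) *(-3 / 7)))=-1793221 / 21658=-82.80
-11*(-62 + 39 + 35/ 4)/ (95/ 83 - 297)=-52041/ 98224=-0.53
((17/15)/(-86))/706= -17/910740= -0.00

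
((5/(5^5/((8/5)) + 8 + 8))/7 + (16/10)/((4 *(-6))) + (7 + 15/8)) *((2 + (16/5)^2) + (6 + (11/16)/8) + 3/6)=780222133669/4704896000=165.83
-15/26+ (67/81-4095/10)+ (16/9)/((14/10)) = -3007220/7371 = -407.98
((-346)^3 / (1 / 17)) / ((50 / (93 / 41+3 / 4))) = -8714097711 / 205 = -42507793.71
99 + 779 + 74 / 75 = 65924 / 75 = 878.99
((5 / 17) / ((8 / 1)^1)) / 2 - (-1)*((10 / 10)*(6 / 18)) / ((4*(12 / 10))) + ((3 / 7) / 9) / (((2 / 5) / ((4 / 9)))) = 7235 / 51408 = 0.14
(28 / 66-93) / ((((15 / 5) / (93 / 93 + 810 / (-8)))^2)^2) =-78993017691055 / 684288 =-115438262.39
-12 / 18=-2 / 3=-0.67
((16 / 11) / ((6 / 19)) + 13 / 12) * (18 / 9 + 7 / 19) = 11265 / 836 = 13.47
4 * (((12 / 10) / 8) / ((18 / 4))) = 2 / 15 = 0.13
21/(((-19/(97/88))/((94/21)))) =-4559/836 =-5.45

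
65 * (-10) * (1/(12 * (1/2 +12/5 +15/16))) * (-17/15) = 44200/2763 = 16.00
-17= -17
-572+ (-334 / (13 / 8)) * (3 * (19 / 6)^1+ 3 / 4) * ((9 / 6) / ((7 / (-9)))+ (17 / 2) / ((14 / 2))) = 84888 / 91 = 932.84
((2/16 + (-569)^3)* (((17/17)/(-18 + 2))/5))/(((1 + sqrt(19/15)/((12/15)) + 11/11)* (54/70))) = 1146257833/388 - 1146257833* sqrt(285)/9312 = 876195.08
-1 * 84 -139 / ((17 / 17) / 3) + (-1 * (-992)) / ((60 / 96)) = 5431 / 5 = 1086.20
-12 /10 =-6 /5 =-1.20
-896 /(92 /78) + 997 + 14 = 5781 /23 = 251.35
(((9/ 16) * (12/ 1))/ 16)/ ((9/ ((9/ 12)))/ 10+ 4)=135/ 1664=0.08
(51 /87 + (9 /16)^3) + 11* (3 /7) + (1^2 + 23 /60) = 85582621 /12472320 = 6.86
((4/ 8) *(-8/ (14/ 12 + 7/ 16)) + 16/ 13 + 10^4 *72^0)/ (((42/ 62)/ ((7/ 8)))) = 38783852/ 3003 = 12915.04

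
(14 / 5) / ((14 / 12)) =2.40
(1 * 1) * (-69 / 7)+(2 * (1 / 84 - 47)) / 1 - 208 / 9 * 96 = -4645 / 2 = -2322.50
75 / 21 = 3.57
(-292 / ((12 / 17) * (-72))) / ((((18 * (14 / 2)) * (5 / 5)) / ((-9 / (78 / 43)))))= -53363 / 235872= -0.23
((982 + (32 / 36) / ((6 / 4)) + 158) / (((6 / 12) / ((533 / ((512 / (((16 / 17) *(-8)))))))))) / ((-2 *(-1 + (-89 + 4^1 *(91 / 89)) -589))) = -365217463 / 27570753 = -13.25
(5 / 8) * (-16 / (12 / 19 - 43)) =38 / 161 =0.24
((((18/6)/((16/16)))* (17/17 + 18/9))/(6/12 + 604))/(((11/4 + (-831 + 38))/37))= -888/1273883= -0.00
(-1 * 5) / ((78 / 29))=-145 / 78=-1.86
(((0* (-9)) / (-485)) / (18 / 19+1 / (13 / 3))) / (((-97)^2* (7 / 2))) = 0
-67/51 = -1.31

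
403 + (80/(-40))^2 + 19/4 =1647/4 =411.75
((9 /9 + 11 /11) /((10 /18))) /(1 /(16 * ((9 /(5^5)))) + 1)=2592 /16345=0.16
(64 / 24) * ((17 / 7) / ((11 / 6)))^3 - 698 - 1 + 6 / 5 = -1578694197 / 2282665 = -691.60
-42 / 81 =-14 / 27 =-0.52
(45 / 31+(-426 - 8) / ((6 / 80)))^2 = 289470900625 / 8649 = 33468713.22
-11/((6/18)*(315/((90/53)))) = -66/371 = -0.18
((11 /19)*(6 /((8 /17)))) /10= 561 /760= 0.74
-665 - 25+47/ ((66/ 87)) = -13817/ 22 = -628.05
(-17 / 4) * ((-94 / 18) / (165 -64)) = 799 / 3636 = 0.22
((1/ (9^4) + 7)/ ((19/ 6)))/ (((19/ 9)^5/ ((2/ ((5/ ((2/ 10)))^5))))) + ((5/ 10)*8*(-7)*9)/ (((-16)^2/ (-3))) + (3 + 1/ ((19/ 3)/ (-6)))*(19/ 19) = 147187643022532461/ 29403675625000000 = 5.01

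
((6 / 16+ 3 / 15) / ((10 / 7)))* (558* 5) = 44919 / 40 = 1122.98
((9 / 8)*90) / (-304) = -405 / 1216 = -0.33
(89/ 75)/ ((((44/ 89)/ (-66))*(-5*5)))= 7921/ 1250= 6.34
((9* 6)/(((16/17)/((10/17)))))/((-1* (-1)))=135/4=33.75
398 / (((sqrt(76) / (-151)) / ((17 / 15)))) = -7812.88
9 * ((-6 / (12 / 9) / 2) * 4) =-81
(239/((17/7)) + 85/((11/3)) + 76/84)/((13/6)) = 56.54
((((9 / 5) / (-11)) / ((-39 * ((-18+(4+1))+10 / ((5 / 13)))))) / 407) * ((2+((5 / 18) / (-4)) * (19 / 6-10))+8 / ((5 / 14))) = 4133 / 209523600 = 0.00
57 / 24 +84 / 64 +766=12315 / 16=769.69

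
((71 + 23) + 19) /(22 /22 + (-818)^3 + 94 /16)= -8 /38749977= -0.00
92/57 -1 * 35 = -1903/57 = -33.39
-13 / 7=-1.86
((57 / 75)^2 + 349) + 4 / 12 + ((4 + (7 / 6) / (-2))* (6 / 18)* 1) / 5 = 7878121 / 22500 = 350.14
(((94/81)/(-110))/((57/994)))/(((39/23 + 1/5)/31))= -16654967/5535783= -3.01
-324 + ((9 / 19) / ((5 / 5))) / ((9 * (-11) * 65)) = -4401541 / 13585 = -324.00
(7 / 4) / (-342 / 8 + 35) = -7 / 31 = -0.23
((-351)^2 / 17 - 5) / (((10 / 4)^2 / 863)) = 424996432 / 425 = 999991.60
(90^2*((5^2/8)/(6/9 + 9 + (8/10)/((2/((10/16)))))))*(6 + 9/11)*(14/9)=5062500/187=27072.19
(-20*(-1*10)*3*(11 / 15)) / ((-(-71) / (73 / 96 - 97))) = -508145 / 852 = -596.41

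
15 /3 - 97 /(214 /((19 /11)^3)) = 758847 /284834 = 2.66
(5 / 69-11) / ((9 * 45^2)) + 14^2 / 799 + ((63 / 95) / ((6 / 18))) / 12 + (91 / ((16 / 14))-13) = 10237922211703 / 152723896200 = 67.04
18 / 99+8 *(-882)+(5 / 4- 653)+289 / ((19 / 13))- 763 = -6916087 / 836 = -8272.83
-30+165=135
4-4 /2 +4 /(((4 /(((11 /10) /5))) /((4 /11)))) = 52 /25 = 2.08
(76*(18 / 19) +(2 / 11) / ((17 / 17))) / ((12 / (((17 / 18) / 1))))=6749 / 1188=5.68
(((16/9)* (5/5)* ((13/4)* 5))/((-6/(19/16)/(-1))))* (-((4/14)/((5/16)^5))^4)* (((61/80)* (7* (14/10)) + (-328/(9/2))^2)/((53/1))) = -6434053983625996888619278093254656/132704883098602294921875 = -48483927896.20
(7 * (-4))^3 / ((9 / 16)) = -351232 / 9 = -39025.78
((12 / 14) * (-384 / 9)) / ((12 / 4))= -256 / 21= -12.19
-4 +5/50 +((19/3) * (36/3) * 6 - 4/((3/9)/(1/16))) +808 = 25187/20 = 1259.35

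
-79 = -79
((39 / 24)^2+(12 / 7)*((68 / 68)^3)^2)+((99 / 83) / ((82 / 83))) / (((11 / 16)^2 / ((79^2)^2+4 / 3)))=20101982571805 / 202048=99491123.75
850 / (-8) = -425 / 4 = -106.25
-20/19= -1.05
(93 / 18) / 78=31 / 468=0.07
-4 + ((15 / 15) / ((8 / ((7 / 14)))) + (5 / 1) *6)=417 / 16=26.06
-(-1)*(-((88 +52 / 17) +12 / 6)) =-1582 / 17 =-93.06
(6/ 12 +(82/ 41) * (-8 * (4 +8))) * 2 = -383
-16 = -16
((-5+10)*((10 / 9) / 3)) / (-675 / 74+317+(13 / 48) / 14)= 414400 / 68900121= 0.01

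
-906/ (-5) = 906/ 5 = 181.20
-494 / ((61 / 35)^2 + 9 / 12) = -2420600 / 18559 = -130.43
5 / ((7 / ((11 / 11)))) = 0.71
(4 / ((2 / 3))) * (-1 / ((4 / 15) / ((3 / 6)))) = -45 / 4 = -11.25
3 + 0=3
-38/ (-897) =38/ 897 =0.04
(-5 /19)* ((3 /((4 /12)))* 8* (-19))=360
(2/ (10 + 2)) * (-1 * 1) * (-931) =931/ 6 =155.17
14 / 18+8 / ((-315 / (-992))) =909 / 35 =25.97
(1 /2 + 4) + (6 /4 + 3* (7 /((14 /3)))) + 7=35 /2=17.50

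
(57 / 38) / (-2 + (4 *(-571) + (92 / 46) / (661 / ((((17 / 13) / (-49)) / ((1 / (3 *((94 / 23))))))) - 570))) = -12416891 / 18923348276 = -0.00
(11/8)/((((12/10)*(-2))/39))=-715/32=-22.34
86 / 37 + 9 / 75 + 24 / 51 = 45837 / 15725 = 2.91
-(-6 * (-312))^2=-3504384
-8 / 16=-1 / 2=-0.50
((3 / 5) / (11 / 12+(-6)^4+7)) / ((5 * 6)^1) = 6 / 391175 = 0.00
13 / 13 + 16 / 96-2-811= -4871 / 6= -811.83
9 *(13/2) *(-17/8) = -1989/16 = -124.31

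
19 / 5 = 3.80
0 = 0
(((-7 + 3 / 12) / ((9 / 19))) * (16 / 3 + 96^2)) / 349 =-131404 / 349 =-376.52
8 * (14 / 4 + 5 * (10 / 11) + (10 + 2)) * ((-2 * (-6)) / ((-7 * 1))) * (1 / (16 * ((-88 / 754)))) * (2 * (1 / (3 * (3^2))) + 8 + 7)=97643 / 44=2219.16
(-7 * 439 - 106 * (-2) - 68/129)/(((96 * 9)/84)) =-2583959/9288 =-278.20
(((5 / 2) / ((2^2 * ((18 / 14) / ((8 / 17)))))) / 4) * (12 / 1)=35 / 51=0.69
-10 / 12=-5 / 6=-0.83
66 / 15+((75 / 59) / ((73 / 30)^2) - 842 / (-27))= 1519542944 / 42445485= 35.80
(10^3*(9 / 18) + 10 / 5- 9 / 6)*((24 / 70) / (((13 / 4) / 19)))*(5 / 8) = 627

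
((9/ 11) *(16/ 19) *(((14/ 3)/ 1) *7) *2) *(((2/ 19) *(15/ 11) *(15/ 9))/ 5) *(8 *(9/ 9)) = 752640/ 43681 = 17.23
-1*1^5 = -1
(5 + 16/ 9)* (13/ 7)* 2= 1586/ 63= 25.17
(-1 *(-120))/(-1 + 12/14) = -840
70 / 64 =35 / 32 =1.09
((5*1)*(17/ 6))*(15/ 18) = 425/ 36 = 11.81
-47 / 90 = -0.52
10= 10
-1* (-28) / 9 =28 / 9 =3.11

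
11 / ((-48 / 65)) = -715 / 48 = -14.90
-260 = -260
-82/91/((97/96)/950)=-7478400/8827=-847.22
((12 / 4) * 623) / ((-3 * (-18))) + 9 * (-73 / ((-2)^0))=-11203 / 18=-622.39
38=38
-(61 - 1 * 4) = -57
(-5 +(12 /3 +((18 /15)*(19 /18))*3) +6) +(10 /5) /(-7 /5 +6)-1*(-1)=1177 /115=10.23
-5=-5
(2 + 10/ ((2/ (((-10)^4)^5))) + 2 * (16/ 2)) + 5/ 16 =8000000000000000000293/ 16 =500000000000000000018.31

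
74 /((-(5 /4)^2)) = -1184 /25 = -47.36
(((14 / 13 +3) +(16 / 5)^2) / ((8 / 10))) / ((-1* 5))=-4653 / 1300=-3.58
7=7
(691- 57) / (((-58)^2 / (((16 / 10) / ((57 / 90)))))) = 7608 / 15979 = 0.48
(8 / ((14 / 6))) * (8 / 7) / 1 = 192 / 49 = 3.92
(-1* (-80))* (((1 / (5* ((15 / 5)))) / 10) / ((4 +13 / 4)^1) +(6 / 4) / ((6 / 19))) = 165332 / 435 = 380.07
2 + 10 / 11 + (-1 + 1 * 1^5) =32 / 11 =2.91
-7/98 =-1/14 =-0.07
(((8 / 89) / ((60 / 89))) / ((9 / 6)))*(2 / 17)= 8 / 765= 0.01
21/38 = 0.55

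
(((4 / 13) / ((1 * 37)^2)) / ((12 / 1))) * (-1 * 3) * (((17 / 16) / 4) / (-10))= 17 / 11390080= 0.00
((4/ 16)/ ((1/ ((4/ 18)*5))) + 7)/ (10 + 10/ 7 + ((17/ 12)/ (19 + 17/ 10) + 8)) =63273/ 169507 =0.37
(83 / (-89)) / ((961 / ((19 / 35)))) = -1577 / 2993515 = -0.00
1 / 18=0.06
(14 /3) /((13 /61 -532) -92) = -854 /114153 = -0.01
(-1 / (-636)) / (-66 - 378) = -1 / 282384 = -0.00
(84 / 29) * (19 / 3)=532 / 29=18.34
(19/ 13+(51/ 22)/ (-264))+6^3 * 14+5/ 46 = 1751388605/ 578864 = 3025.56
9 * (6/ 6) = 9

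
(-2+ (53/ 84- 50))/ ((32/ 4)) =-4315/ 672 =-6.42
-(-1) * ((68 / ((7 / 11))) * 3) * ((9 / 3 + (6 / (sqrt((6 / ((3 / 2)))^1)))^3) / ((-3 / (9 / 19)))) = -201960 / 133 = -1518.50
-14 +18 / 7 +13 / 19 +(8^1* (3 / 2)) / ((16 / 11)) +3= 0.51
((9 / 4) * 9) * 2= 40.50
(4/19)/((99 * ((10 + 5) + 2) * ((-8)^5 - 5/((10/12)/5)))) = -2/524390823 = -0.00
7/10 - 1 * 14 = -133/10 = -13.30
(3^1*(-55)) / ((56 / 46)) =-3795 / 28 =-135.54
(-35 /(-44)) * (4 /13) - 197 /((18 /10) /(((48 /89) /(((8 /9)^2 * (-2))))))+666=71637461 /101816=703.60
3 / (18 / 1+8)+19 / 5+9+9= 2849 / 130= 21.92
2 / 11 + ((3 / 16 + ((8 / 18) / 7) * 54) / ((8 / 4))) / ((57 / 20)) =9553 / 11704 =0.82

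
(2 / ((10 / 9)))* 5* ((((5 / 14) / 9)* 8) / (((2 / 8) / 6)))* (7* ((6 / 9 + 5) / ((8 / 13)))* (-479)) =-2117180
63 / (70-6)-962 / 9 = -61001 / 576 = -105.90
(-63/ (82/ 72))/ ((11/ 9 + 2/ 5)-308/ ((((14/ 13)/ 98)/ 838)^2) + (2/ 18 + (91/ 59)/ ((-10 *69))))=30776760/ 996518218119902309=0.00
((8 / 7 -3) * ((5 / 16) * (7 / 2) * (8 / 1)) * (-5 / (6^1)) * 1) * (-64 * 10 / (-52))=500 / 3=166.67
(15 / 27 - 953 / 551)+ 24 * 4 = 470242 / 4959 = 94.83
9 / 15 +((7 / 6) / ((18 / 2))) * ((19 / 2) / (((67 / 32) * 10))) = 0.66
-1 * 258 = -258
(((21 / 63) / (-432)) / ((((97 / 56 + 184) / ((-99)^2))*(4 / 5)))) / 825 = -77 / 1248120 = -0.00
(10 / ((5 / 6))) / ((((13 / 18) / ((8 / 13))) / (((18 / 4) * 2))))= 92.02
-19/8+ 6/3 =-3/8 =-0.38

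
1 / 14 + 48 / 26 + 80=14909 / 182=81.92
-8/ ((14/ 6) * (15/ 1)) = -0.23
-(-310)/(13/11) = 3410/13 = 262.31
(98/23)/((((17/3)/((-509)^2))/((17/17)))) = 194807.71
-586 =-586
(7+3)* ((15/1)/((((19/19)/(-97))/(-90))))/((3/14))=6111000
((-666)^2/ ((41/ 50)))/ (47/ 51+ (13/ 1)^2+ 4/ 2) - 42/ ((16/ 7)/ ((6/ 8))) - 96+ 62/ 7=3831753781/ 1258208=3045.41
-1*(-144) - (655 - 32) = -479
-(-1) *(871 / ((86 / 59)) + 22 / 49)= 2519953 / 4214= 598.00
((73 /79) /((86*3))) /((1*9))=73 /183438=0.00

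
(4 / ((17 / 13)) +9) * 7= 1435 / 17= 84.41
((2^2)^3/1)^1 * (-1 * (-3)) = 192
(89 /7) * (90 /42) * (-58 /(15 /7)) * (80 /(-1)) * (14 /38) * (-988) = -21473920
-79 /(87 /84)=-76.28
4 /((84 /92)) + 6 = 218 /21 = 10.38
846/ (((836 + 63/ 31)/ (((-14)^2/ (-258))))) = -856716/ 1117097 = -0.77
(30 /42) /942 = 5 /6594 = 0.00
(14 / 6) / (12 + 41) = 7 / 159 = 0.04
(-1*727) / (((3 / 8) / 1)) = -5816 / 3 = -1938.67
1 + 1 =2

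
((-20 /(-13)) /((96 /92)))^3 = 1520875 /474552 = 3.20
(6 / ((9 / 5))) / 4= 5 / 6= 0.83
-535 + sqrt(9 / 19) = -535 + 3 *sqrt(19) / 19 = -534.31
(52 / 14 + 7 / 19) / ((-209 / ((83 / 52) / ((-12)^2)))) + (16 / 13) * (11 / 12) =78261329 / 69381312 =1.13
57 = 57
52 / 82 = 26 / 41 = 0.63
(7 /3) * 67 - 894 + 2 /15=-11063 /15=-737.53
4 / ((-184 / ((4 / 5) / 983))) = -2 / 113045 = -0.00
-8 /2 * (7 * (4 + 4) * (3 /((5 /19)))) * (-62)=791616 /5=158323.20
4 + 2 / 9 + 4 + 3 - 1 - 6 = 38 / 9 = 4.22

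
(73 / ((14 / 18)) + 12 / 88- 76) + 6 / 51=18.11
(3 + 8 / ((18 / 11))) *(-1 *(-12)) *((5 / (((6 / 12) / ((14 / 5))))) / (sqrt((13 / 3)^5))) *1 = 23856 *sqrt(39) / 2197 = 67.81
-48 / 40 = -6 / 5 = -1.20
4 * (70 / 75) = 56 / 15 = 3.73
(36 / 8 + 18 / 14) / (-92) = -81 / 1288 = -0.06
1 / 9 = 0.11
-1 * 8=-8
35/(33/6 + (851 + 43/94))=1645/40277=0.04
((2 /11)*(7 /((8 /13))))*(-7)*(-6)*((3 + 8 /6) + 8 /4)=550.14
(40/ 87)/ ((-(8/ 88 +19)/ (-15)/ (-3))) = -220/ 203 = -1.08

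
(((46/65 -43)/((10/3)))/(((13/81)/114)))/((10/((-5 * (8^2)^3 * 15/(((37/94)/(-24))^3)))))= -171911264996311374495744/42801785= -4016450832513442.48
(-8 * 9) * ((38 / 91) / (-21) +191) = -8759112 / 637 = -13750.57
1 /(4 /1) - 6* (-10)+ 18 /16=491 /8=61.38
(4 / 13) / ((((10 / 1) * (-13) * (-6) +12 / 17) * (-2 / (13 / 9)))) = -17 / 59724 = -0.00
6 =6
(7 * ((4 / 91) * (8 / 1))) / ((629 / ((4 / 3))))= 128 / 24531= 0.01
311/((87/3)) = 311/29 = 10.72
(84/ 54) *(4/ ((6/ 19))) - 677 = -17747/ 27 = -657.30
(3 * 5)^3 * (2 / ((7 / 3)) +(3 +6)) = 232875 / 7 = 33267.86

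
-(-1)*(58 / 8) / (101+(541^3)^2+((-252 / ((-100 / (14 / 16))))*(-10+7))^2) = 290000 / 1002867556898295430329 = 0.00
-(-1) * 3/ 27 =0.11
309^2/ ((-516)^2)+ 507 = 15009697/ 29584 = 507.36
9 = 9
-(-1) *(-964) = -964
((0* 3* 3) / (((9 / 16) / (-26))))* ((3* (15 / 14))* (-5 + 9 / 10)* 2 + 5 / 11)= 0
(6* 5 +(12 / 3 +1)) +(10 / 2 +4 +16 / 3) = 148 / 3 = 49.33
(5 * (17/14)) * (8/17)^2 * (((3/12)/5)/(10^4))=1/148750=0.00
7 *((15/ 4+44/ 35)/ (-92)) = -0.38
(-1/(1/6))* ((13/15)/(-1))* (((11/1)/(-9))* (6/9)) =-572/135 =-4.24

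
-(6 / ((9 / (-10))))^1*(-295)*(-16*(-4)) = -377600 / 3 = -125866.67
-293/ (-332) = 293/ 332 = 0.88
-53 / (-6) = 53 / 6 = 8.83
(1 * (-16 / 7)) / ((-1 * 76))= 4 / 133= 0.03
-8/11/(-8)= 0.09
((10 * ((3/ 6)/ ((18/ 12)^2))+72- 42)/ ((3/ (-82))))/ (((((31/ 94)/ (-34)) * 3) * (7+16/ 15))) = 3752.13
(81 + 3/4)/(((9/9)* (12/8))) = 109/2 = 54.50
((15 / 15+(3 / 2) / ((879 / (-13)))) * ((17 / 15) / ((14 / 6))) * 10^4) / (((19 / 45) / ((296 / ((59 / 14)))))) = 259500240000 / 328453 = 790068.11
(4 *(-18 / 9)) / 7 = -8 / 7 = -1.14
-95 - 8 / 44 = -1047 / 11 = -95.18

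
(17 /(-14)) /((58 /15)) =-255 /812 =-0.31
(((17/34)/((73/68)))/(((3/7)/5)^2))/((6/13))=270725/1971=137.35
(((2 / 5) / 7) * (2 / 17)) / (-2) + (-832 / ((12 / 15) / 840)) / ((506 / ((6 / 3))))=-519792506 / 150535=-3452.97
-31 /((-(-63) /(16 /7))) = -1.12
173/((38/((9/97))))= 1557/3686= 0.42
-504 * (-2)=1008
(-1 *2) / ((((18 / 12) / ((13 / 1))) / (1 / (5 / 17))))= -884 / 15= -58.93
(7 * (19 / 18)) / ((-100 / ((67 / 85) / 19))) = -469 / 153000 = -0.00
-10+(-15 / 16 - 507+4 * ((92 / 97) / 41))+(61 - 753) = -76984855 / 63632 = -1209.84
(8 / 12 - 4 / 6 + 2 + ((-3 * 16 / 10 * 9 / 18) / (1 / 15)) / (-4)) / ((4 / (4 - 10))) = -33 / 2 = -16.50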